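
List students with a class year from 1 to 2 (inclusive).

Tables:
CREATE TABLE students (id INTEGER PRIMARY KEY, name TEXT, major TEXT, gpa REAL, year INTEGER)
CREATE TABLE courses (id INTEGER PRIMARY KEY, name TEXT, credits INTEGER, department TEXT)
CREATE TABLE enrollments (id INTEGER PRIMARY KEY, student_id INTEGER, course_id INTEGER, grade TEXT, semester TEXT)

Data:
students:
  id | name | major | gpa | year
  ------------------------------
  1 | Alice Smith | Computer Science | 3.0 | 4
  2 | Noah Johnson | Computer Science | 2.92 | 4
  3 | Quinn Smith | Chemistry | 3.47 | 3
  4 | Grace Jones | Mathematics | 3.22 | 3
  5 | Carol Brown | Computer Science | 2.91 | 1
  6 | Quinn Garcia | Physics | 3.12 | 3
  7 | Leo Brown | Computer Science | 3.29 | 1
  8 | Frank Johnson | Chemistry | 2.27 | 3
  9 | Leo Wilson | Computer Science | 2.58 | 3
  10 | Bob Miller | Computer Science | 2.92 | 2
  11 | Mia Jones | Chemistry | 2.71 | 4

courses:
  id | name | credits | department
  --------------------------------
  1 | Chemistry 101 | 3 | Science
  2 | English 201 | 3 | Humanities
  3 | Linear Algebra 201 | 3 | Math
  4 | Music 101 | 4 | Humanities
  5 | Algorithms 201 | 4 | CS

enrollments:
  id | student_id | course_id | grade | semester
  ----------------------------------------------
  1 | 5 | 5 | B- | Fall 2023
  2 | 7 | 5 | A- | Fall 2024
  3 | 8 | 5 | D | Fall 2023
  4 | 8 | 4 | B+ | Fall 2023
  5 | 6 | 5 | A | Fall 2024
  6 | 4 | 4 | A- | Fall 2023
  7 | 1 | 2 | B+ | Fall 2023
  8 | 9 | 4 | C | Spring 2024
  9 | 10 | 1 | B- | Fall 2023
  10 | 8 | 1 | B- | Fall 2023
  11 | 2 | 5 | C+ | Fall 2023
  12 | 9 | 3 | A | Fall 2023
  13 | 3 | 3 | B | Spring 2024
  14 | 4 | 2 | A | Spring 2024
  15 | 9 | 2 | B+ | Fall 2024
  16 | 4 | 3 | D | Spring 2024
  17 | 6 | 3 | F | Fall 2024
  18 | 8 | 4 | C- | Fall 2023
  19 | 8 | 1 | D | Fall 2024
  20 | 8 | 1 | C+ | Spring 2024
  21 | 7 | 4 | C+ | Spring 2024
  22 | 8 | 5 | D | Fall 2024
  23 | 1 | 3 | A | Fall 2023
SELECT name, year FROM students WHERE year BETWEEN 1 AND 2

Execution result:
name | year
Carol Brown | 1
Leo Brown | 1
Bob Miller | 2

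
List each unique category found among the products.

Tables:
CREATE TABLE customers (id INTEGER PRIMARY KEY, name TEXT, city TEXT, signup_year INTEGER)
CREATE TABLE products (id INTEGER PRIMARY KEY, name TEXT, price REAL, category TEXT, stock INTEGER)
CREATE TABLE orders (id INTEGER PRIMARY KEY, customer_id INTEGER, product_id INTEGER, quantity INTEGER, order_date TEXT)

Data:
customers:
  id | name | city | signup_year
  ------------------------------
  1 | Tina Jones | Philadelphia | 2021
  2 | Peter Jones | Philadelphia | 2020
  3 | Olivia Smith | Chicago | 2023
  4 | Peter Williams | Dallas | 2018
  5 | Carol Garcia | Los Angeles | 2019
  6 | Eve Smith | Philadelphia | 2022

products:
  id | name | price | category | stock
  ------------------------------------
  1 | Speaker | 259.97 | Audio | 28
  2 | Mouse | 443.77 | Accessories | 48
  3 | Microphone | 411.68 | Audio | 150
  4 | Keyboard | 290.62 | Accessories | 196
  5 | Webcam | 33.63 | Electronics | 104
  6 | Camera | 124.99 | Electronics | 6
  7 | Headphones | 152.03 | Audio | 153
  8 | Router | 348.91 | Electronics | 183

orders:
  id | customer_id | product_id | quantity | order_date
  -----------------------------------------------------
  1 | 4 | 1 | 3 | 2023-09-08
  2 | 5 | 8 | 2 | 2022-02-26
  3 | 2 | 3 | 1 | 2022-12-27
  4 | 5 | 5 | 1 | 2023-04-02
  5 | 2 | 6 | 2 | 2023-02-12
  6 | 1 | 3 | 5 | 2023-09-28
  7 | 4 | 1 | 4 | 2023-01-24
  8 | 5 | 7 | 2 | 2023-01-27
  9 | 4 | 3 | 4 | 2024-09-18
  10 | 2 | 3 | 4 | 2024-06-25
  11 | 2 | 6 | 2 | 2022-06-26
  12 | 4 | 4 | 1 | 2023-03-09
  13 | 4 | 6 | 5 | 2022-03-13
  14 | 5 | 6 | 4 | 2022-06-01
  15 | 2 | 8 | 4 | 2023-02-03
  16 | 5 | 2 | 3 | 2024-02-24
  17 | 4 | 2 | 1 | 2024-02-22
SELECT DISTINCT category FROM products

Execution result:
category
Audio
Accessories
Electronics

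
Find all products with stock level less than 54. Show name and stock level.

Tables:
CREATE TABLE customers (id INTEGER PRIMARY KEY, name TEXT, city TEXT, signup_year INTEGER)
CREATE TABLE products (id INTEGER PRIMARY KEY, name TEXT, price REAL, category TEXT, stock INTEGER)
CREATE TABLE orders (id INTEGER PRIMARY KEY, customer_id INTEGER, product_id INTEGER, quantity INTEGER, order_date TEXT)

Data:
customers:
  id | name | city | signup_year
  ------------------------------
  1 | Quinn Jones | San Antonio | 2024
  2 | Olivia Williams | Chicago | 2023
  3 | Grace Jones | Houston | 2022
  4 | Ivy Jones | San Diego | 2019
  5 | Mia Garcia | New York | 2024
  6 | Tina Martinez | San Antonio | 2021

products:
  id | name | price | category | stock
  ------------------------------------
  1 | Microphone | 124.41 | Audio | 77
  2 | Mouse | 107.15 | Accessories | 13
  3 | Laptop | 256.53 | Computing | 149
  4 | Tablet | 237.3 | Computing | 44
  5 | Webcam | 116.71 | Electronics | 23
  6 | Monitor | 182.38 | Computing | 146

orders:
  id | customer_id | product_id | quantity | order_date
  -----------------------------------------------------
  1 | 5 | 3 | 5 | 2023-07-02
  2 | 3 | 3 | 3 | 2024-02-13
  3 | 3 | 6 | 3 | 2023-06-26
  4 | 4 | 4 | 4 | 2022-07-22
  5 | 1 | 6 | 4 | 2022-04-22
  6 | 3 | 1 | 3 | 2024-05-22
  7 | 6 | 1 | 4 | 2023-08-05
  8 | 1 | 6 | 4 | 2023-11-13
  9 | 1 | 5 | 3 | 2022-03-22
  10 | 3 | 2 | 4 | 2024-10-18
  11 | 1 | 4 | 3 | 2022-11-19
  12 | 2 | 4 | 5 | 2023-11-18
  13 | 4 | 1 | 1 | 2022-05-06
SELECT name, stock FROM products WHERE stock < 54

Execution result:
name | stock
Mouse | 13
Tablet | 44
Webcam | 23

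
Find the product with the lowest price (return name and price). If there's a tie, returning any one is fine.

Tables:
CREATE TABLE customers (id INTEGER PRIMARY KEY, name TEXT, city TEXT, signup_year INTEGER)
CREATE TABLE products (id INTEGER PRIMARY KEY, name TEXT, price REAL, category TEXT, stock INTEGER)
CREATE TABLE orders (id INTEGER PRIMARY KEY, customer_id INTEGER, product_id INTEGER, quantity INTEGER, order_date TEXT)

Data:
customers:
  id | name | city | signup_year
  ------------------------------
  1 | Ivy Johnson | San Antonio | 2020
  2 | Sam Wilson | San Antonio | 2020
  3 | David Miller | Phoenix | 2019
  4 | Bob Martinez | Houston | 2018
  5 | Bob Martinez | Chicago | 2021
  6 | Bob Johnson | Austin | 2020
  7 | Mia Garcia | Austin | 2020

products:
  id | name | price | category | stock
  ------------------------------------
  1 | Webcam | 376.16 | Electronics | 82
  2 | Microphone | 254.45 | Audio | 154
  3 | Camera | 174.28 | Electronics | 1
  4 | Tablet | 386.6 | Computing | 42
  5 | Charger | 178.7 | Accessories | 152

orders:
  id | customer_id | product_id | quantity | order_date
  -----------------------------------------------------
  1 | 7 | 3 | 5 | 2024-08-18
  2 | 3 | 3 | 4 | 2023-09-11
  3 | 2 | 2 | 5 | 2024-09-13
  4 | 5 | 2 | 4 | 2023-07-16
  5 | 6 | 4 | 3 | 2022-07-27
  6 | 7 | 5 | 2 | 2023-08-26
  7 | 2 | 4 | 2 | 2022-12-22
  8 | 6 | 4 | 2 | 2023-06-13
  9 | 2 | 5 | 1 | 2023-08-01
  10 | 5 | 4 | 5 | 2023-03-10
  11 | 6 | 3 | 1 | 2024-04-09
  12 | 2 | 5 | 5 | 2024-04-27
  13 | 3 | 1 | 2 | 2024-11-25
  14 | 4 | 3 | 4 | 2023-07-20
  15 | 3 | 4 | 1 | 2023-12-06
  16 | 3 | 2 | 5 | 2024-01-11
SELECT name, price FROM products ORDER BY price ASC LIMIT 1

Execution result:
name | price
Camera | 174.28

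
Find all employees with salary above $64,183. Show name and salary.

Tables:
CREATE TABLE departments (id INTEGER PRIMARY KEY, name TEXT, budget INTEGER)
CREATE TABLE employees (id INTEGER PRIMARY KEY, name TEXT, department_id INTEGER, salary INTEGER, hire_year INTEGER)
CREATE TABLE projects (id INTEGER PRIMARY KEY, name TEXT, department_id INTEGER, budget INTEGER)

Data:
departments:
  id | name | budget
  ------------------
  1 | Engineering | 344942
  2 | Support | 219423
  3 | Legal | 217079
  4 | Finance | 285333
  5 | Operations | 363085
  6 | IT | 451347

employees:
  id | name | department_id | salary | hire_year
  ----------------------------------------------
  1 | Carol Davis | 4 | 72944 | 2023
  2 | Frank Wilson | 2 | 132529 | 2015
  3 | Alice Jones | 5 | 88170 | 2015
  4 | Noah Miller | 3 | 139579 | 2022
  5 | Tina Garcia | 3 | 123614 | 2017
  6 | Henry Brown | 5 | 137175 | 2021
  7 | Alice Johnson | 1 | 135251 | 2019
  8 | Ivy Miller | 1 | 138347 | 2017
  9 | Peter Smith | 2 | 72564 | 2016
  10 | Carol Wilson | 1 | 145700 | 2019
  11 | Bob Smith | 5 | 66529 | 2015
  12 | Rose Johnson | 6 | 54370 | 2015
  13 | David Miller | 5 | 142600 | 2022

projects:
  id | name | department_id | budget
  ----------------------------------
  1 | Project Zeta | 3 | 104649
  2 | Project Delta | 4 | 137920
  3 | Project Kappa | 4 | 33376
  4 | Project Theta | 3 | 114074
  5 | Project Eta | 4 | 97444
SELECT name, salary FROM employees WHERE salary > 64183

Execution result:
name | salary
Carol Davis | 72944
Frank Wilson | 132529
Alice Jones | 88170
Noah Miller | 139579
Tina Garcia | 123614
Henry Brown | 137175
Alice Johnson | 135251
Ivy Miller | 138347
Peter Smith | 72564
Carol Wilson | 145700
Bob Smith | 66529
David Miller | 142600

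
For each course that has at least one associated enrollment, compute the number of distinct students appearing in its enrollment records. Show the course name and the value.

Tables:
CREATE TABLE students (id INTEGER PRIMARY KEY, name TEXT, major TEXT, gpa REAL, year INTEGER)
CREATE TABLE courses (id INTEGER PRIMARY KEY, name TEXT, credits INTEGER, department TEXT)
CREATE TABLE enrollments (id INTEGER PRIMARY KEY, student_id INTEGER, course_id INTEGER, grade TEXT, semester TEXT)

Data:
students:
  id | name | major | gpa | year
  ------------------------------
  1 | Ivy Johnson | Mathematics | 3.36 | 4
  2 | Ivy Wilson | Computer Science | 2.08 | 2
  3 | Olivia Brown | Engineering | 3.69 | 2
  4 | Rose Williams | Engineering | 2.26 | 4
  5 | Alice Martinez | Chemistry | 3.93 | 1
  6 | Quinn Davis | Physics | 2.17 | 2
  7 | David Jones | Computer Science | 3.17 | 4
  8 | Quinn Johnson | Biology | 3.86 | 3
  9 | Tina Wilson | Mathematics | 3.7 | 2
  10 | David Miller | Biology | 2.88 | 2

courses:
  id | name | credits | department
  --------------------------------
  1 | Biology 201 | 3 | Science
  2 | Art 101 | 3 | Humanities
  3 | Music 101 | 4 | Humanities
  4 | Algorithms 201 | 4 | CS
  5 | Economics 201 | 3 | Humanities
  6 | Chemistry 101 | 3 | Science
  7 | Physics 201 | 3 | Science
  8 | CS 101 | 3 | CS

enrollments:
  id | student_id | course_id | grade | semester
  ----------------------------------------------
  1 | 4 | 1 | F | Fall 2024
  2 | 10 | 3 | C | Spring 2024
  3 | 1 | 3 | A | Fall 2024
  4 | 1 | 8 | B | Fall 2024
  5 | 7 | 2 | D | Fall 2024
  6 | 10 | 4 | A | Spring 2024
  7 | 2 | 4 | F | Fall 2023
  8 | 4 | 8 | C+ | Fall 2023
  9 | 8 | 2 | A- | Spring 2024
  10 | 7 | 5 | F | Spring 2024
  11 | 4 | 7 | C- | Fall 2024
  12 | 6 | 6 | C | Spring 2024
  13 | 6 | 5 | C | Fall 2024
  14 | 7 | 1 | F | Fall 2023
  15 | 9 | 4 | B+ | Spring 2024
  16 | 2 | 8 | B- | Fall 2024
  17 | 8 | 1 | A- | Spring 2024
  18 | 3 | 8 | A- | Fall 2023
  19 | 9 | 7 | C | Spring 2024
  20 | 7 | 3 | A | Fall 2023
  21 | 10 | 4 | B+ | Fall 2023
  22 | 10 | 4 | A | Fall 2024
SELECT p.name, COUNT(DISTINCT c.student_id) AS distinct_student_count FROM enrollments c JOIN courses p ON c.course_id = p.id GROUP BY p.id, p.name

Execution result:
name | distinct_student_count
Biology 201 | 3
Art 101 | 2
Music 101 | 3
Algorithms 201 | 3
Economics 201 | 2
Chemistry 101 | 1
Physics 201 | 2
CS 101 | 4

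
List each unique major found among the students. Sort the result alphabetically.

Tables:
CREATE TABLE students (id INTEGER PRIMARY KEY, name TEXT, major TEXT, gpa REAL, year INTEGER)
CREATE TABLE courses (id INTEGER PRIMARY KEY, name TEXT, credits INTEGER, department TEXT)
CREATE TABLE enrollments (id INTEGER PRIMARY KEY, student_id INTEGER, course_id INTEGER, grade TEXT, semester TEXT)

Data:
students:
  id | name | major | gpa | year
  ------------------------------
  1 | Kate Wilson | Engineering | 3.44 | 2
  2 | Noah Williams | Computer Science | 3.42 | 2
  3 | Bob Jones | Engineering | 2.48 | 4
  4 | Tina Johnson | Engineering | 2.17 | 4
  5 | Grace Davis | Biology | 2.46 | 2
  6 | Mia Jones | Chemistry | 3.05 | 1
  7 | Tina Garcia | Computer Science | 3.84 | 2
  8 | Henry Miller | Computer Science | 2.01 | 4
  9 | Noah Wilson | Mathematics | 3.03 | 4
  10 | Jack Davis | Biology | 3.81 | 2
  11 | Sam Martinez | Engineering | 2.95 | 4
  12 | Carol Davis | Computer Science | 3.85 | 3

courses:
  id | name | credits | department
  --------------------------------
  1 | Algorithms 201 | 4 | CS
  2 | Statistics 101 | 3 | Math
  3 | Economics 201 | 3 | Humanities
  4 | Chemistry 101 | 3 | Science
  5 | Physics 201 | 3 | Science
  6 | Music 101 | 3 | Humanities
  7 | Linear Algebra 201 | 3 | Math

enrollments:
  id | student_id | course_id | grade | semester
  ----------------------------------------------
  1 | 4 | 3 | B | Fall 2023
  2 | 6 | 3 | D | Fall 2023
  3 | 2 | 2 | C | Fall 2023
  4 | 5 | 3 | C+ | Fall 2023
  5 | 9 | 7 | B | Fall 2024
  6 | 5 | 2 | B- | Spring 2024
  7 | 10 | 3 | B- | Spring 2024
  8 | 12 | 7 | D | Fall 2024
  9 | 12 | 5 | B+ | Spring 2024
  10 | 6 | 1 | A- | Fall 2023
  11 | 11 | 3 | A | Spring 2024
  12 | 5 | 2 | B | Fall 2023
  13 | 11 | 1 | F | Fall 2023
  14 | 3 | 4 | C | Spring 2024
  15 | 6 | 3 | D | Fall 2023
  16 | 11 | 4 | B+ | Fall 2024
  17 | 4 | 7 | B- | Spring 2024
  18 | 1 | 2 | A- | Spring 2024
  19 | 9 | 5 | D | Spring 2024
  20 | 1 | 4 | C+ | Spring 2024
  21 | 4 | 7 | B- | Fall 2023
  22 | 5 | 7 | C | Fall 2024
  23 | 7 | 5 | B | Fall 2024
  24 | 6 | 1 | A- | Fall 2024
SELECT DISTINCT major FROM students ORDER BY major

Execution result:
major
Biology
Chemistry
Computer Science
Engineering
Mathematics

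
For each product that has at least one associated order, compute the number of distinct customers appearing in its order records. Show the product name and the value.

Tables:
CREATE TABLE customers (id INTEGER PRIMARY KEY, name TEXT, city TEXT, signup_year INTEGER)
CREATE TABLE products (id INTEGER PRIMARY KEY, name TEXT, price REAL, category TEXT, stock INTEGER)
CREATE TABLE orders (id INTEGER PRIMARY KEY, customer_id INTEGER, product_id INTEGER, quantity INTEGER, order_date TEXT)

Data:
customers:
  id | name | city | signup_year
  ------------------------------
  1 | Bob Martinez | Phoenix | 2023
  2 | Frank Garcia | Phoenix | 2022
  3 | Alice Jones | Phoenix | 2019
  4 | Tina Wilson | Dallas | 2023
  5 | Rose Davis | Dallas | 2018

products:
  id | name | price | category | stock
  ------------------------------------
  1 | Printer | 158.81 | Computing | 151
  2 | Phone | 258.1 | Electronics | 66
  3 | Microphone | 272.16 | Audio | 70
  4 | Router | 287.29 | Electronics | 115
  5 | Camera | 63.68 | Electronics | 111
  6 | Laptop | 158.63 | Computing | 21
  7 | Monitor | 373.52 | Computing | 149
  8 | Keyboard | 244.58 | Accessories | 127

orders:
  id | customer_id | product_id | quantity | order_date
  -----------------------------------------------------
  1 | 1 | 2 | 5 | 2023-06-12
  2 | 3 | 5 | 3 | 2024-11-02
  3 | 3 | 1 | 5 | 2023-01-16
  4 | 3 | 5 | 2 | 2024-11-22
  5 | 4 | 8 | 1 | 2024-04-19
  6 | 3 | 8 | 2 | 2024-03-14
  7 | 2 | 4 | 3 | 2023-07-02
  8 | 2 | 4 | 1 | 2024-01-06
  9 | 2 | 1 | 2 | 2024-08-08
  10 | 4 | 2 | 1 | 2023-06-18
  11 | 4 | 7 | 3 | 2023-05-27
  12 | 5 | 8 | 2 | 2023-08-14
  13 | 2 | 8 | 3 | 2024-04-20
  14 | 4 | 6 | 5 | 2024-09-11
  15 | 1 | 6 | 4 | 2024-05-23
SELECT p.name, COUNT(DISTINCT c.customer_id) AS distinct_customer_count FROM orders c JOIN products p ON c.product_id = p.id GROUP BY p.id, p.name

Execution result:
name | distinct_customer_count
Printer | 2
Phone | 2
Router | 1
Camera | 1
Laptop | 2
Monitor | 1
Keyboard | 4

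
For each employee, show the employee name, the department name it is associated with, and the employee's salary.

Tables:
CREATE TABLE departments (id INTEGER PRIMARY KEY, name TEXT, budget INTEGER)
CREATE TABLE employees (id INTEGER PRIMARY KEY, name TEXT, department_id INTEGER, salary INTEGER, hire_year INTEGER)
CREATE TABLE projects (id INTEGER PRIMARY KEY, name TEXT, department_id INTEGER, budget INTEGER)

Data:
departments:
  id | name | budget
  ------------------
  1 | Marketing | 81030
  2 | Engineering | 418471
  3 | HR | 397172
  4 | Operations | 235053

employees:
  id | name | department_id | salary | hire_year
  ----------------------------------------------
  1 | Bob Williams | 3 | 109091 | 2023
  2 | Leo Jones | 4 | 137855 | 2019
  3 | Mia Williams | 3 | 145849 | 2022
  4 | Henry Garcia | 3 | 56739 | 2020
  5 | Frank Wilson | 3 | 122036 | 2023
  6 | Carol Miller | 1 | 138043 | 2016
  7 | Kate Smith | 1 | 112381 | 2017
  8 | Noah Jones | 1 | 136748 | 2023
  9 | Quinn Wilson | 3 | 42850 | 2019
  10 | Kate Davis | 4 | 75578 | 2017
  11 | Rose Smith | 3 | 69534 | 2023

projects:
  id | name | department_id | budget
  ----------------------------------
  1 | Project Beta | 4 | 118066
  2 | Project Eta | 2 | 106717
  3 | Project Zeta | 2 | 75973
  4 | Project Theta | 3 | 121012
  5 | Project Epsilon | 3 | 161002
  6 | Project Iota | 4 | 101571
SELECT c.name, p.name AS department, c.salary FROM employees c JOIN departments p ON c.department_id = p.id

Execution result:
name | department | salary
Bob Williams | HR | 109091
Leo Jones | Operations | 137855
Mia Williams | HR | 145849
Henry Garcia | HR | 56739
Frank Wilson | HR | 122036
Carol Miller | Marketing | 138043
Kate Smith | Marketing | 112381
Noah Jones | Marketing | 136748
Quinn Wilson | HR | 42850
Kate Davis | Operations | 75578
Rose Smith | HR | 69534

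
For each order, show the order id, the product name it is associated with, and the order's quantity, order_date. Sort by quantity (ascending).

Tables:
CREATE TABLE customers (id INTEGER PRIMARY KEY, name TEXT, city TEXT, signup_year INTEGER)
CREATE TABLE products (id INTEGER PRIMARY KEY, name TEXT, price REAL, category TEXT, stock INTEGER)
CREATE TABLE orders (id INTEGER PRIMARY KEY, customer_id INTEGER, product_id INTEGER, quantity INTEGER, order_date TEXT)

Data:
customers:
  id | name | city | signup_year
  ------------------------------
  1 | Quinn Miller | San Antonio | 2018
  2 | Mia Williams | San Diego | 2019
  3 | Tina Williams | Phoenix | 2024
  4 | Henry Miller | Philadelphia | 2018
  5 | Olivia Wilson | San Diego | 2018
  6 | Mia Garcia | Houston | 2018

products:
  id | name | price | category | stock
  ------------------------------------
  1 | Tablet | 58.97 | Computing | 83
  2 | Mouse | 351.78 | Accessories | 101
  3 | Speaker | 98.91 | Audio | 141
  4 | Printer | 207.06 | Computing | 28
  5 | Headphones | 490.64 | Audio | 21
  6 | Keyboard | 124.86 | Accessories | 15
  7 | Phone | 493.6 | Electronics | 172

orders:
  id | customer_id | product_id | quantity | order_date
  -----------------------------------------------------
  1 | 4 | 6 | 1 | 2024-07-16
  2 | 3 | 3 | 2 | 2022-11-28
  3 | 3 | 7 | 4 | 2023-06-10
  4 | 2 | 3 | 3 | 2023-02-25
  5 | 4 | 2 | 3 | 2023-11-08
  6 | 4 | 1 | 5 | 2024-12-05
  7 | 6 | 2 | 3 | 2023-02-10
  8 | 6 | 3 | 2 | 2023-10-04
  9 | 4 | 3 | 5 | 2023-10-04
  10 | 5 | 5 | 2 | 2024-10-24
SELECT c.id, p.name AS product, c.quantity, c.order_date FROM orders c JOIN products p ON c.product_id = p.id ORDER BY c.quantity ASC

Execution result:
id | product | quantity | order_date
1 | Keyboard | 1 | 2024-07-16
2 | Speaker | 2 | 2022-11-28
8 | Speaker | 2 | 2023-10-04
10 | Headphones | 2 | 2024-10-24
4 | Speaker | 3 | 2023-02-25
5 | Mouse | 3 | 2023-11-08
7 | Mouse | 3 | 2023-02-10
3 | Phone | 4 | 2023-06-10
6 | Tablet | 5 | 2024-12-05
9 | Speaker | 5 | 2023-10-04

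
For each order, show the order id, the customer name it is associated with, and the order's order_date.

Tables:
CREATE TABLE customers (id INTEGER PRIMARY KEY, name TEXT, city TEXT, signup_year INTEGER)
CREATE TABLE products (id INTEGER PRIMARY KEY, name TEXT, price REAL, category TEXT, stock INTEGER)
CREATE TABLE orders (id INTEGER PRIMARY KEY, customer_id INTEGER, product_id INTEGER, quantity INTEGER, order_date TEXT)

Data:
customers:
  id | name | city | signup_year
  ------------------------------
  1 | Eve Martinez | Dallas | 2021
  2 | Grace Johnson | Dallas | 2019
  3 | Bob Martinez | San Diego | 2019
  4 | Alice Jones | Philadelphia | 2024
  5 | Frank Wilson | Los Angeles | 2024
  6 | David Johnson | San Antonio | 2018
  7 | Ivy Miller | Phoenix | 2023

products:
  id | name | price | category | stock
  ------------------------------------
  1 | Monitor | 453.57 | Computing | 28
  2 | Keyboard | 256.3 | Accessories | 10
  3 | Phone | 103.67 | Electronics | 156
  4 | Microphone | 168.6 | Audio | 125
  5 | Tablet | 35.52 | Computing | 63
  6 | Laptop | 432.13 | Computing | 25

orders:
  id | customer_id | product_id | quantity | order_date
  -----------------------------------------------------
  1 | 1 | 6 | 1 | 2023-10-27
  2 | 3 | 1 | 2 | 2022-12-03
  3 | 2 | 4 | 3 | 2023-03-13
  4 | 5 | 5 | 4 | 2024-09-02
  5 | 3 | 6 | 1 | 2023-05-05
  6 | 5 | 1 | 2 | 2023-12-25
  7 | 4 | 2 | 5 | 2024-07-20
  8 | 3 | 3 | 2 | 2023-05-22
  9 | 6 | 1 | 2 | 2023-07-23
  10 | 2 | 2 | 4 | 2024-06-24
SELECT c.id, p.name AS customer, c.order_date FROM orders c JOIN customers p ON c.customer_id = p.id

Execution result:
id | customer | order_date
1 | Eve Martinez | 2023-10-27
2 | Bob Martinez | 2022-12-03
3 | Grace Johnson | 2023-03-13
4 | Frank Wilson | 2024-09-02
5 | Bob Martinez | 2023-05-05
6 | Frank Wilson | 2023-12-25
7 | Alice Jones | 2024-07-20
8 | Bob Martinez | 2023-05-22
9 | David Johnson | 2023-07-23
10 | Grace Johnson | 2024-06-24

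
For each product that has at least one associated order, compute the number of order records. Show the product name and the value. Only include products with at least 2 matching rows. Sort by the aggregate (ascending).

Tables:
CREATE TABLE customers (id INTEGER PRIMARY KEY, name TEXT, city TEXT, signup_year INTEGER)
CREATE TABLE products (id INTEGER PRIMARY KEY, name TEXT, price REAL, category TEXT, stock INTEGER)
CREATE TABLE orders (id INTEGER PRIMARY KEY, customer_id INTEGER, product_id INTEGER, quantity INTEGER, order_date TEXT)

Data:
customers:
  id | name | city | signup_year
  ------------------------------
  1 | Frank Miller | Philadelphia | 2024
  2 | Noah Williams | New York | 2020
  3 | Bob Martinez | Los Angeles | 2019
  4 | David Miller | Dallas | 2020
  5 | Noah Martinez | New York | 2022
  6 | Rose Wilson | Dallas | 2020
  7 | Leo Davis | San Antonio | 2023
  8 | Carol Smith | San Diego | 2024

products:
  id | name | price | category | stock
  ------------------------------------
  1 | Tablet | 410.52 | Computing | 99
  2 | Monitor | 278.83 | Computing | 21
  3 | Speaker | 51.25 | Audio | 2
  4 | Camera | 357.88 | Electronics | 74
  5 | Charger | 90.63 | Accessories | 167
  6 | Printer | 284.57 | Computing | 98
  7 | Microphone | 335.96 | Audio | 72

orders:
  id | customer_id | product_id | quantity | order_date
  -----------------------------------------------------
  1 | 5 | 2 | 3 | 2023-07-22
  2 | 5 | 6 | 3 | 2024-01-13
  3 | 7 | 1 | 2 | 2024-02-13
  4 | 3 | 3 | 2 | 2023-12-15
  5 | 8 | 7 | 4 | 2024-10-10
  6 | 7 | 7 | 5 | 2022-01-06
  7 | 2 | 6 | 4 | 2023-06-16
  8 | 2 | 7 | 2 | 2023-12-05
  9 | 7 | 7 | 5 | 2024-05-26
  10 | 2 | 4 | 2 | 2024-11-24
SELECT p.name, COUNT(*) AS n FROM orders c JOIN products p ON c.product_id = p.id GROUP BY p.id, p.name HAVING COUNT(*) >= 2 ORDER BY n ASC

Execution result:
name | n
Printer | 2
Microphone | 4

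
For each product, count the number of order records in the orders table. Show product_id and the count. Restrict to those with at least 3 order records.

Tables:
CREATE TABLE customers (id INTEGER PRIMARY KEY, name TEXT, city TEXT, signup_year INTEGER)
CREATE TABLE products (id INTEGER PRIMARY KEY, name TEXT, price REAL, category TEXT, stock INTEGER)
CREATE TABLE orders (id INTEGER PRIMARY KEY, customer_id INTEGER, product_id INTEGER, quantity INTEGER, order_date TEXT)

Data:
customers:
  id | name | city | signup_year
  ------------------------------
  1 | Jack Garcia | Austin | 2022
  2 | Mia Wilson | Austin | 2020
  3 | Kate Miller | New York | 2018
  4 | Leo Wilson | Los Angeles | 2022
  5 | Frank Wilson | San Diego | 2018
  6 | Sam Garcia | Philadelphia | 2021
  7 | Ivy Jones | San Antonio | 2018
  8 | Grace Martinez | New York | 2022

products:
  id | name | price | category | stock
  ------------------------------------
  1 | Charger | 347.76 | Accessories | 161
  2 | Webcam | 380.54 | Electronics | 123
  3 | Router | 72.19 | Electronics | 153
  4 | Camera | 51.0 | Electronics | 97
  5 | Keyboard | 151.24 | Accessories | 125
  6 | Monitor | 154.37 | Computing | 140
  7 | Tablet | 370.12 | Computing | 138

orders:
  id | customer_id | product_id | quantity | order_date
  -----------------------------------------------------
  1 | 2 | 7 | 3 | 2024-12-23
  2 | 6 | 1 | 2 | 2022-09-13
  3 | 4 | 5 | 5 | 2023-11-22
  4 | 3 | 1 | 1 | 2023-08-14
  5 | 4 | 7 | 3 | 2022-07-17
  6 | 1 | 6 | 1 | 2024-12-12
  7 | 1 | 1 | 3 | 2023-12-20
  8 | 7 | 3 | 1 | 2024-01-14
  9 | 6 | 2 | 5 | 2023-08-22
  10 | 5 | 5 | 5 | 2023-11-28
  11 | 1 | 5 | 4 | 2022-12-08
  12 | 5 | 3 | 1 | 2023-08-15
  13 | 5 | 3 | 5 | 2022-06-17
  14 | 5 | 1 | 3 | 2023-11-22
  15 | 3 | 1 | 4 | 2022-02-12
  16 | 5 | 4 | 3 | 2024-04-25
SELECT product_id, COUNT(*) AS order_count FROM orders GROUP BY product_id HAVING COUNT(*) >= 3

Execution result:
product_id | order_count
1 | 5
3 | 3
5 | 3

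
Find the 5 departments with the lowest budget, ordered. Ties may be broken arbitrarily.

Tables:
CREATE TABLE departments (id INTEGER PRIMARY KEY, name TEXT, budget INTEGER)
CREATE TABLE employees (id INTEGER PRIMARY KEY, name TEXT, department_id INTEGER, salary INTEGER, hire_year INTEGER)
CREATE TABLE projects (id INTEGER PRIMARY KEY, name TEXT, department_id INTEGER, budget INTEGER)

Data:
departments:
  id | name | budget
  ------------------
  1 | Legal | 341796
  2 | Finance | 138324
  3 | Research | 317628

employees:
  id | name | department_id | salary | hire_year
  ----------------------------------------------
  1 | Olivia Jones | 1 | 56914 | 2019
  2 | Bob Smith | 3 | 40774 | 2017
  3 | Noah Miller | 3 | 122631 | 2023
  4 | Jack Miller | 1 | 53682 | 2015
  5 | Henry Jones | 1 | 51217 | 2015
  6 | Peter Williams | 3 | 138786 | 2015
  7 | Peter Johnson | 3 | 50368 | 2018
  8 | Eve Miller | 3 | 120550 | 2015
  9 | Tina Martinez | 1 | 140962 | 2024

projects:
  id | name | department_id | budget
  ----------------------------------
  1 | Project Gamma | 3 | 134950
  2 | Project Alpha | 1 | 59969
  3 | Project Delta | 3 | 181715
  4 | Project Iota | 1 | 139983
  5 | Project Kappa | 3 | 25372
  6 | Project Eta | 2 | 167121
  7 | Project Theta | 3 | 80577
SELECT name, budget FROM departments ORDER BY budget ASC LIMIT 5

Execution result:
name | budget
Finance | 138324
Research | 317628
Legal | 341796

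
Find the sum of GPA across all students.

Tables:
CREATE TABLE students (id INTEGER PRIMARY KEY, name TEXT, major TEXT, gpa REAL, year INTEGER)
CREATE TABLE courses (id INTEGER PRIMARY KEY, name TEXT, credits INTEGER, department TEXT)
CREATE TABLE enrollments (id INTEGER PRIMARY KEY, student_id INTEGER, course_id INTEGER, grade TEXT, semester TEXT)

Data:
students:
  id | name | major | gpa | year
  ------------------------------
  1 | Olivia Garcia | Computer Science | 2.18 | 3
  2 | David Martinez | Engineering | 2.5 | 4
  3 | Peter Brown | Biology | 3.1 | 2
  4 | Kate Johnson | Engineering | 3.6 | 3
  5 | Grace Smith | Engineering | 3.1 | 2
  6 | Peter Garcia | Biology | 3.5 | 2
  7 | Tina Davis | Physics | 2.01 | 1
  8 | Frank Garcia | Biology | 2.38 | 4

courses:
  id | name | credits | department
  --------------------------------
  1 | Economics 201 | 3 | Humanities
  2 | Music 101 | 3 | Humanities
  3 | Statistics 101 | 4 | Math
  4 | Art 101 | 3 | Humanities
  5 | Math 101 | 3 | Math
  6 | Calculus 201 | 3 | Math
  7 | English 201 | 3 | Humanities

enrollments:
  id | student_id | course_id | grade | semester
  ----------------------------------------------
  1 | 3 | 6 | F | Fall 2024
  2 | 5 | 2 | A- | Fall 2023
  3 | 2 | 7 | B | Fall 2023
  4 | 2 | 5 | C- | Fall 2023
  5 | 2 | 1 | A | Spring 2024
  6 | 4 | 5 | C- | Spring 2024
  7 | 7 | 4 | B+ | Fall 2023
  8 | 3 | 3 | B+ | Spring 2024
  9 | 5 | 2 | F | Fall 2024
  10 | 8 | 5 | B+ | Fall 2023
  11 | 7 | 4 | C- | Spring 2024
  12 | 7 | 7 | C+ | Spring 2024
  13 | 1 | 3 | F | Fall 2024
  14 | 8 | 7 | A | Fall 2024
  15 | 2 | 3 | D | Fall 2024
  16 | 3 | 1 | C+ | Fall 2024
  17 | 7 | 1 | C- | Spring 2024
SELECT SUM(gpa) FROM students

Execution result:
22.37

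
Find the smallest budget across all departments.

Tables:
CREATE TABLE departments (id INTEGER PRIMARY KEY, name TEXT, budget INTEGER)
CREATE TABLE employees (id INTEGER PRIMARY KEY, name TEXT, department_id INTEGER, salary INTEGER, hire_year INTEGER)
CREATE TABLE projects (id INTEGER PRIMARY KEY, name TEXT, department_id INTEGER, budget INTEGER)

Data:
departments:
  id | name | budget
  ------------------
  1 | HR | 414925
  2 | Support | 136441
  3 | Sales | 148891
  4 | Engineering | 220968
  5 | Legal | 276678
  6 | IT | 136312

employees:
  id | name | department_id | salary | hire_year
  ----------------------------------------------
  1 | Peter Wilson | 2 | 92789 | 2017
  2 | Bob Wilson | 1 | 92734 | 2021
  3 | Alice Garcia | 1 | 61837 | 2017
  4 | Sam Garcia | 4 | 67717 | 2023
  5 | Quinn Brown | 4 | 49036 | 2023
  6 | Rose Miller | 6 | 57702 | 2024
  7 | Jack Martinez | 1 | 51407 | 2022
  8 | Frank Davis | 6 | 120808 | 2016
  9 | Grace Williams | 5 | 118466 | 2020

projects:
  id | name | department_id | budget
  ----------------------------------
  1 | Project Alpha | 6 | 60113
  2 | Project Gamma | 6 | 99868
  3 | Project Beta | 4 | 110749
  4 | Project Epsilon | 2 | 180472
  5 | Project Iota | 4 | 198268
SELECT MIN(budget) FROM departments

Execution result:
136312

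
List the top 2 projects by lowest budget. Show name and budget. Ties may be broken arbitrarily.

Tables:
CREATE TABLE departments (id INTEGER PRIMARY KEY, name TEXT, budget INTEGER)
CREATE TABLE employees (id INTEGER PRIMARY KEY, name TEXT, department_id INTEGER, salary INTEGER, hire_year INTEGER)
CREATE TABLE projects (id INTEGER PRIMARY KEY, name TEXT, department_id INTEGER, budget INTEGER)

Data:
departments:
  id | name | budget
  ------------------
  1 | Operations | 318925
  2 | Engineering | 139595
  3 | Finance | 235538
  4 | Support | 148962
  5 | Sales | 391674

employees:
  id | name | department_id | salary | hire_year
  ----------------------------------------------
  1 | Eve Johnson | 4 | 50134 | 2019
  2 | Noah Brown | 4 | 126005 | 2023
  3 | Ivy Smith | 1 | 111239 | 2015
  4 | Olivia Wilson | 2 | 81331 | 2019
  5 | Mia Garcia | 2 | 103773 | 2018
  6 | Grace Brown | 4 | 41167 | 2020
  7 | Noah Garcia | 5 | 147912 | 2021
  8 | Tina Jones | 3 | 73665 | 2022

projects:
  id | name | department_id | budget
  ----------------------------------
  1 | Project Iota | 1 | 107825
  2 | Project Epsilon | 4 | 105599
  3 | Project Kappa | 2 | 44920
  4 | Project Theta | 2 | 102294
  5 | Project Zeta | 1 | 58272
SELECT name, budget FROM projects ORDER BY budget ASC LIMIT 2

Execution result:
name | budget
Project Kappa | 44920
Project Zeta | 58272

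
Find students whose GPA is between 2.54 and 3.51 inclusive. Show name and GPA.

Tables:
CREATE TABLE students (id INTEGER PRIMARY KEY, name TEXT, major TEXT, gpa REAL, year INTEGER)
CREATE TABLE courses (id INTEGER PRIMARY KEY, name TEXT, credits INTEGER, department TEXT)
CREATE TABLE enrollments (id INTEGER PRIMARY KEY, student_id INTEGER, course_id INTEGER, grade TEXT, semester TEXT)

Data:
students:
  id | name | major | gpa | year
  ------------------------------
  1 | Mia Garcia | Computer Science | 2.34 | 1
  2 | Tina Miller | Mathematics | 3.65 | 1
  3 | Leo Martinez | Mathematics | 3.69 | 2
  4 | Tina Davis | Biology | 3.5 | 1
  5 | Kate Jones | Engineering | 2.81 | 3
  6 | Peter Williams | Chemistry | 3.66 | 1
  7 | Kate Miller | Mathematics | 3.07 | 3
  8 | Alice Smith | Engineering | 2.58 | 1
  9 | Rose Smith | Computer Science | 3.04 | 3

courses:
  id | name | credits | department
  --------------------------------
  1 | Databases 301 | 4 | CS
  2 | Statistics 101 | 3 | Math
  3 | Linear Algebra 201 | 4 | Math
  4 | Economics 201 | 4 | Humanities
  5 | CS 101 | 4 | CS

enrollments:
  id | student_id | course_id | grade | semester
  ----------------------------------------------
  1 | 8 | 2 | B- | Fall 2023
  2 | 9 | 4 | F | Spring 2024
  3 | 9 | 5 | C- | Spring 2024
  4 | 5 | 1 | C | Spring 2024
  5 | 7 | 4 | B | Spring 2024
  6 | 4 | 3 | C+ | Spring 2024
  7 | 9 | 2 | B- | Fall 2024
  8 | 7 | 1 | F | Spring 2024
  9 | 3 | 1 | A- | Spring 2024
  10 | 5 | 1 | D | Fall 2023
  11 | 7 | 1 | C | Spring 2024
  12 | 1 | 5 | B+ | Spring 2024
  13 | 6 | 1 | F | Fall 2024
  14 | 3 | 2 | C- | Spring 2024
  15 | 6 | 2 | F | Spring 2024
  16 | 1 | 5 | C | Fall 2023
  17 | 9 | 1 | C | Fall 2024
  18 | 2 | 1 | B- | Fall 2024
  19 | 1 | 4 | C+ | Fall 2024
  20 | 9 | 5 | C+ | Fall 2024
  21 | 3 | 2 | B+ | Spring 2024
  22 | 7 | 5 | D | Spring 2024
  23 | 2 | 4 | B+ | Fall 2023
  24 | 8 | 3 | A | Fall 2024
SELECT name, gpa FROM students WHERE gpa BETWEEN 2.54 AND 3.51

Execution result:
name | gpa
Tina Davis | 3.50
Kate Jones | 2.81
Kate Miller | 3.07
Alice Smith | 2.58
Rose Smith | 3.04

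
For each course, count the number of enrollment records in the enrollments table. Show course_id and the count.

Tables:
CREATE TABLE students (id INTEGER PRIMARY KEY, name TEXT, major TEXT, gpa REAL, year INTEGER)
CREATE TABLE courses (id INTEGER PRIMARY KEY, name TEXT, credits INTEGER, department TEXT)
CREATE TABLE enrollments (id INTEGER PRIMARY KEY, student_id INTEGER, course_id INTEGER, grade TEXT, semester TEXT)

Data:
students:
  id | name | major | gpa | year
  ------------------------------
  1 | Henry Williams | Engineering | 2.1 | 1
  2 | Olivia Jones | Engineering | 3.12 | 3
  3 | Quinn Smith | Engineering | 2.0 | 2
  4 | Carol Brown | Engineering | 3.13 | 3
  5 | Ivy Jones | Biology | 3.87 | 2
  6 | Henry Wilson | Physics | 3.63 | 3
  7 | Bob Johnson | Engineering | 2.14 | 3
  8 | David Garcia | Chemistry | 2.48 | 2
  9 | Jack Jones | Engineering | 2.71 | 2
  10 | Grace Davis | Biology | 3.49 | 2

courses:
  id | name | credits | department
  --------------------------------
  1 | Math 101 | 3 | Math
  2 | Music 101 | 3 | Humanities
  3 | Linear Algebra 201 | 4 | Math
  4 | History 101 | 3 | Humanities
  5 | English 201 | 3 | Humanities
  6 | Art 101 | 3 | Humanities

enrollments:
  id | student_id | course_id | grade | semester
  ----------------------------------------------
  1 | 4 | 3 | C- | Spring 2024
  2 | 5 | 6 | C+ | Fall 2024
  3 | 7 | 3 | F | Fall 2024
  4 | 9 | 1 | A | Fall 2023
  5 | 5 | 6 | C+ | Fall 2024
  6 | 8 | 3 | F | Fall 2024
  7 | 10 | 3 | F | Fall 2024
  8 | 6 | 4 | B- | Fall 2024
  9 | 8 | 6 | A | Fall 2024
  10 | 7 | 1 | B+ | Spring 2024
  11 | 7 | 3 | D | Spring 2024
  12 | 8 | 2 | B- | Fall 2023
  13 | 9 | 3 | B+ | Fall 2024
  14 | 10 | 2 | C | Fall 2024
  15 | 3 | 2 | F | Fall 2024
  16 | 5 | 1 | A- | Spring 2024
SELECT course_id, COUNT(*) AS enrollment_count FROM enrollments GROUP BY course_id

Execution result:
course_id | enrollment_count
1 | 3
2 | 3
3 | 6
4 | 1
6 | 3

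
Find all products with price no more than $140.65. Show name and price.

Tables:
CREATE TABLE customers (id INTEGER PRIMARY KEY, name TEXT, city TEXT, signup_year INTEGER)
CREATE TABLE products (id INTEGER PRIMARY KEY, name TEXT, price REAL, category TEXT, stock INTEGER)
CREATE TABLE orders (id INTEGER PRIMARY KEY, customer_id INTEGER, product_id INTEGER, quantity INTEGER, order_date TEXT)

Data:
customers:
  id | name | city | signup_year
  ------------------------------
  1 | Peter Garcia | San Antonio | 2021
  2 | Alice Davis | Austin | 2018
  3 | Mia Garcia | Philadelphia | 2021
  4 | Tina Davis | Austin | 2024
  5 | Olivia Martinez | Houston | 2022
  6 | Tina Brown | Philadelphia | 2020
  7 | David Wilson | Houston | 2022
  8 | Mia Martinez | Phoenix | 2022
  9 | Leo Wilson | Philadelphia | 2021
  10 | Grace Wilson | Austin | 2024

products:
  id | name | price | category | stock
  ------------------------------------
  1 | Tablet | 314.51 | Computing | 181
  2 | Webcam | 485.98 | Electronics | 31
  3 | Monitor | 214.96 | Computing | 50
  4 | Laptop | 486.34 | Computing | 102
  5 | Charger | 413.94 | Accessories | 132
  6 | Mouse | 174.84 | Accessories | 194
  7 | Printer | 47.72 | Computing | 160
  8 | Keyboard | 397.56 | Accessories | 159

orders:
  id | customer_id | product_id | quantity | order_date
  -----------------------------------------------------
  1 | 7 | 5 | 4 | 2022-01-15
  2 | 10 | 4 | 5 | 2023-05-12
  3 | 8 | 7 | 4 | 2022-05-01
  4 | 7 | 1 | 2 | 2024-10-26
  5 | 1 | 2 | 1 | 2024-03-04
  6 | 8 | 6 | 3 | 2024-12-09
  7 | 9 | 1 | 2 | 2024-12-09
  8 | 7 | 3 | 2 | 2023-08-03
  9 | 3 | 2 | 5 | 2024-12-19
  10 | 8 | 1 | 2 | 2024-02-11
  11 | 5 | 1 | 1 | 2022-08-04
SELECT name, price FROM products WHERE price <= 140.65

Execution result:
name | price
Printer | 47.72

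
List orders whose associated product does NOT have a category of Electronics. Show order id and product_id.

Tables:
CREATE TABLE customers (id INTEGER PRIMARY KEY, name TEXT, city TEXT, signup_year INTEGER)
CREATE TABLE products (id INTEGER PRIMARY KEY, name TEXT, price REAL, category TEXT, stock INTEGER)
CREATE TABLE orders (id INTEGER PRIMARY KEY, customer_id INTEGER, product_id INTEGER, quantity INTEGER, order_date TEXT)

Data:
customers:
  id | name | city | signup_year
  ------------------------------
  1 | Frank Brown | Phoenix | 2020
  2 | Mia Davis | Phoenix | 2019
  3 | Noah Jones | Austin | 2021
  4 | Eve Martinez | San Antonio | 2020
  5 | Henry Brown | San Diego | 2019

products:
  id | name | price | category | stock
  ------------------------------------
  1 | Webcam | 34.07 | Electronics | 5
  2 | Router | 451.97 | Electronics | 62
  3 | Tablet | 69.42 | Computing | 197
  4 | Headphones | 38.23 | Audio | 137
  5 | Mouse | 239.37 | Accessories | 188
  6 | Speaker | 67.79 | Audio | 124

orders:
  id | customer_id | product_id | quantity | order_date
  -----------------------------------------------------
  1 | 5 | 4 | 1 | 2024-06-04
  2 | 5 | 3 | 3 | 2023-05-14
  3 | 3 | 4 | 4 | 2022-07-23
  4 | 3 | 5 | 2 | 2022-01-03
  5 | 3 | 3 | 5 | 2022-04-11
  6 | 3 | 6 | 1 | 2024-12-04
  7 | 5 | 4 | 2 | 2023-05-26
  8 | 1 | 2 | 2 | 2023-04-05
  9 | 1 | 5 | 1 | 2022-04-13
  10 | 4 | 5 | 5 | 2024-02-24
SELECT id, product_id FROM orders WHERE product_id NOT IN (SELECT id FROM products WHERE category = 'Electronics')

Execution result:
id | product_id
1 | 4
2 | 3
3 | 4
4 | 5
5 | 3
6 | 6
7 | 4
9 | 5
10 | 5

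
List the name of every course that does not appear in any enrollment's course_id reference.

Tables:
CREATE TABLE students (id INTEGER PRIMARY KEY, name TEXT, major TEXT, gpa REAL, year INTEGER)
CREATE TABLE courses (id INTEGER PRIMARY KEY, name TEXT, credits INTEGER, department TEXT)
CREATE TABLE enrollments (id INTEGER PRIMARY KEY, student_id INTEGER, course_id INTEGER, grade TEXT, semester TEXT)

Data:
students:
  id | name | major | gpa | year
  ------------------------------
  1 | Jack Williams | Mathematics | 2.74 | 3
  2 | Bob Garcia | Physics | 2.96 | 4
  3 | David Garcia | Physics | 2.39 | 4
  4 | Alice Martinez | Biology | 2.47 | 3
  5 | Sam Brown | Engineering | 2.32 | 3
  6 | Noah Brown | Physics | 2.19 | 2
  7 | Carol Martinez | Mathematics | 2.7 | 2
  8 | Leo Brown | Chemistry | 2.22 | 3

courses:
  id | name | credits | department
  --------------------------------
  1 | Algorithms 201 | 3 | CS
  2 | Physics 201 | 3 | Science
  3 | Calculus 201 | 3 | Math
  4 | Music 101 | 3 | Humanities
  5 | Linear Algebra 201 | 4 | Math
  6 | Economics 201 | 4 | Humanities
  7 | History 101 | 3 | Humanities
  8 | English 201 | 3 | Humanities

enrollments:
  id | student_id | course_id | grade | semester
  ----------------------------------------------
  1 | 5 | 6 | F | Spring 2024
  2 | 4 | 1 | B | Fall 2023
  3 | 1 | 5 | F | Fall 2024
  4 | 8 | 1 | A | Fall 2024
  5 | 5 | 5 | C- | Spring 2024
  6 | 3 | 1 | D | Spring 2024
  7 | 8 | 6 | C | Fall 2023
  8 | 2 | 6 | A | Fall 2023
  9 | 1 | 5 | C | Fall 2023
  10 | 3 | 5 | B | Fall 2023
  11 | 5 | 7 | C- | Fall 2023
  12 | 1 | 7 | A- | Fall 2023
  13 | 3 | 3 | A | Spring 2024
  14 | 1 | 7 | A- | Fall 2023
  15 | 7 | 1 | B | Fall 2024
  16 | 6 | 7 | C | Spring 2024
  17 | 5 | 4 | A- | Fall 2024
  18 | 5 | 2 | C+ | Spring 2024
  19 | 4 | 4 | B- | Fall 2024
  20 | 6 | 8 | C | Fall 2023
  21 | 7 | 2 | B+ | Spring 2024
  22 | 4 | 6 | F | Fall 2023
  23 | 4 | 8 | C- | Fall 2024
SELECT p.name FROM courses p LEFT JOIN enrollments c ON c.course_id = p.id WHERE c.id IS NULL

Execution result:
(no rows)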